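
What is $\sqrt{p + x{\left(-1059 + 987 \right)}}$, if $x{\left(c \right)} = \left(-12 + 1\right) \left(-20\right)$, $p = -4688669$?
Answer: $i \sqrt{4688449} \approx 2165.3 i$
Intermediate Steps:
$x{\left(c \right)} = 220$ ($x{\left(c \right)} = \left(-11\right) \left(-20\right) = 220$)
$\sqrt{p + x{\left(-1059 + 987 \right)}} = \sqrt{-4688669 + 220} = \sqrt{-4688449} = i \sqrt{4688449}$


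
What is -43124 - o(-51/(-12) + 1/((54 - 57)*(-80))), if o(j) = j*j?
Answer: -2484984841/57600 ≈ -43142.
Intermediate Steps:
o(j) = j**2
-43124 - o(-51/(-12) + 1/((54 - 57)*(-80))) = -43124 - (-51/(-12) + 1/((54 - 57)*(-80)))**2 = -43124 - (-51*(-1/12) - 1/80/(-3))**2 = -43124 - (17/4 - 1/3*(-1/80))**2 = -43124 - (17/4 + 1/240)**2 = -43124 - (1021/240)**2 = -43124 - 1*1042441/57600 = -43124 - 1042441/57600 = -2484984841/57600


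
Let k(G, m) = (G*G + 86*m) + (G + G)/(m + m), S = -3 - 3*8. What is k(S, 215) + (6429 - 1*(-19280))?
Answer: 9659493/215 ≈ 44928.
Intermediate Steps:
S = -27 (S = -3 - 24 = -27)
k(G, m) = G² + 86*m + G/m (k(G, m) = (G² + 86*m) + (2*G)/((2*m)) = (G² + 86*m) + (2*G)*(1/(2*m)) = (G² + 86*m) + G/m = G² + 86*m + G/m)
k(S, 215) + (6429 - 1*(-19280)) = ((-27)² + 86*215 - 27/215) + (6429 - 1*(-19280)) = (729 + 18490 - 27*1/215) + (6429 + 19280) = (729 + 18490 - 27/215) + 25709 = 4132058/215 + 25709 = 9659493/215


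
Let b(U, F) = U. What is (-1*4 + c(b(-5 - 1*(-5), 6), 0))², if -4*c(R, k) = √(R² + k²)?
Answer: 16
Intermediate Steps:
c(R, k) = -√(R² + k²)/4
(-1*4 + c(b(-5 - 1*(-5), 6), 0))² = (-1*4 - √((-5 - 1*(-5))² + 0²)/4)² = (-4 - √((-5 + 5)² + 0)/4)² = (-4 - √(0² + 0)/4)² = (-4 - √(0 + 0)/4)² = (-4 - √0/4)² = (-4 - ¼*0)² = (-4 + 0)² = (-4)² = 16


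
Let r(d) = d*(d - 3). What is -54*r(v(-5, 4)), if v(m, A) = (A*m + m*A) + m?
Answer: -116640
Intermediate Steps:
v(m, A) = m + 2*A*m (v(m, A) = (A*m + A*m) + m = 2*A*m + m = m + 2*A*m)
r(d) = d*(-3 + d)
-54*r(v(-5, 4)) = -54*(-5*(1 + 2*4))*(-3 - 5*(1 + 2*4)) = -54*(-5*(1 + 8))*(-3 - 5*(1 + 8)) = -54*(-5*9)*(-3 - 5*9) = -(-2430)*(-3 - 45) = -(-2430)*(-48) = -54*2160 = -116640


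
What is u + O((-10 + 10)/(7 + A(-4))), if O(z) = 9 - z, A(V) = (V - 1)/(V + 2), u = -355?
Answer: -346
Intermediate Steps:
A(V) = (-1 + V)/(2 + V)
u + O((-10 + 10)/(7 + A(-4))) = -355 + (9 - (-10 + 10)/(7 + (-1 - 4)/(2 - 4))) = -355 + (9 - 0/(7 - 5/(-2))) = -355 + (9 - 0/(7 - 1/2*(-5))) = -355 + (9 - 0/(7 + 5/2)) = -355 + (9 - 0/19/2) = -355 + (9 - 0*2/19) = -355 + (9 - 1*0) = -355 + (9 + 0) = -355 + 9 = -346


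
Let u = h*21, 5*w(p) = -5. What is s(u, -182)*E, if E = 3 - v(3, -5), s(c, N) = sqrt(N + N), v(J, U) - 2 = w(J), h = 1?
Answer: 4*I*sqrt(91) ≈ 38.158*I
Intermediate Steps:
w(p) = -1 (w(p) = (1/5)*(-5) = -1)
v(J, U) = 1 (v(J, U) = 2 - 1 = 1)
u = 21 (u = 1*21 = 21)
s(c, N) = sqrt(2)*sqrt(N) (s(c, N) = sqrt(2*N) = sqrt(2)*sqrt(N))
E = 2 (E = 3 - 1*1 = 3 - 1 = 2)
s(u, -182)*E = (sqrt(2)*sqrt(-182))*2 = (sqrt(2)*(I*sqrt(182)))*2 = (2*I*sqrt(91))*2 = 4*I*sqrt(91)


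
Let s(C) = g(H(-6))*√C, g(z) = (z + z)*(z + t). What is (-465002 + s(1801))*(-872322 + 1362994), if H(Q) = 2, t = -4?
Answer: -228163461344 - 3925376*√1801 ≈ -2.2833e+11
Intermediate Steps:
g(z) = 2*z*(-4 + z) (g(z) = (z + z)*(z - 4) = (2*z)*(-4 + z) = 2*z*(-4 + z))
s(C) = -8*√C (s(C) = (2*2*(-4 + 2))*√C = (2*2*(-2))*√C = -8*√C)
(-465002 + s(1801))*(-872322 + 1362994) = (-465002 - 8*√1801)*(-872322 + 1362994) = (-465002 - 8*√1801)*490672 = -228163461344 - 3925376*√1801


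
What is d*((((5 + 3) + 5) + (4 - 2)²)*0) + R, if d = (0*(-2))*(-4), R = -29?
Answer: -29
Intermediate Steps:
d = 0 (d = 0*(-4) = 0)
d*((((5 + 3) + 5) + (4 - 2)²)*0) + R = 0*((((5 + 3) + 5) + (4 - 2)²)*0) - 29 = 0*(((8 + 5) + 2²)*0) - 29 = 0*((13 + 4)*0) - 29 = 0*(17*0) - 29 = 0*0 - 29 = 0 - 29 = -29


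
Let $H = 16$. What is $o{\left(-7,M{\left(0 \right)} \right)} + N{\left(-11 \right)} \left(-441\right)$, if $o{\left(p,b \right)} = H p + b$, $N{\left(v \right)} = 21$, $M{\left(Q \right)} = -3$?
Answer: $-9376$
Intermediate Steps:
$o{\left(p,b \right)} = b + 16 p$ ($o{\left(p,b \right)} = 16 p + b = b + 16 p$)
$o{\left(-7,M{\left(0 \right)} \right)} + N{\left(-11 \right)} \left(-441\right) = \left(-3 + 16 \left(-7\right)\right) + 21 \left(-441\right) = \left(-3 - 112\right) - 9261 = -115 - 9261 = -9376$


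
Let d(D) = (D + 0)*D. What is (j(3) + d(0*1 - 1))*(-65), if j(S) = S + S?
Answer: -455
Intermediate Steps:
j(S) = 2*S
d(D) = D² (d(D) = D*D = D²)
(j(3) + d(0*1 - 1))*(-65) = (2*3 + (0*1 - 1)²)*(-65) = (6 + (0 - 1)²)*(-65) = (6 + (-1)²)*(-65) = (6 + 1)*(-65) = 7*(-65) = -455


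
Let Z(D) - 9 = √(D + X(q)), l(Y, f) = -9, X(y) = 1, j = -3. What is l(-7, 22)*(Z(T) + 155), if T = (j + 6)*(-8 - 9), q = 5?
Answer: -1476 - 45*I*√2 ≈ -1476.0 - 63.64*I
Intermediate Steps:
T = -51 (T = (-3 + 6)*(-8 - 9) = 3*(-17) = -51)
Z(D) = 9 + √(1 + D) (Z(D) = 9 + √(D + 1) = 9 + √(1 + D))
l(-7, 22)*(Z(T) + 155) = -9*((9 + √(1 - 51)) + 155) = -9*((9 + √(-50)) + 155) = -9*((9 + 5*I*√2) + 155) = -9*(164 + 5*I*√2) = -1476 - 45*I*√2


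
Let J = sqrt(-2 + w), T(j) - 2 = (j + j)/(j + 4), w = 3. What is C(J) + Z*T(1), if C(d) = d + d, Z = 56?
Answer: 682/5 ≈ 136.40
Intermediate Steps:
T(j) = 2 + 2*j/(4 + j) (T(j) = 2 + (j + j)/(j + 4) = 2 + (2*j)/(4 + j) = 2 + 2*j/(4 + j))
J = 1 (J = sqrt(-2 + 3) = sqrt(1) = 1)
C(d) = 2*d
C(J) + Z*T(1) = 2*1 + 56*(4*(2 + 1)/(4 + 1)) = 2 + 56*(4*3/5) = 2 + 56*(4*(1/5)*3) = 2 + 56*(12/5) = 2 + 672/5 = 682/5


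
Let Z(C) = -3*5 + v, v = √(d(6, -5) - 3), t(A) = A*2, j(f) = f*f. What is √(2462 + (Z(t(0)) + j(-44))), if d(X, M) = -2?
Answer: √(4383 + I*√5) ≈ 66.204 + 0.0169*I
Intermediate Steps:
j(f) = f²
t(A) = 2*A
v = I*√5 (v = √(-2 - 3) = √(-5) = I*√5 ≈ 2.2361*I)
Z(C) = -15 + I*√5 (Z(C) = -3*5 + I*√5 = -15 + I*√5)
√(2462 + (Z(t(0)) + j(-44))) = √(2462 + ((-15 + I*√5) + (-44)²)) = √(2462 + ((-15 + I*√5) + 1936)) = √(2462 + (1921 + I*√5)) = √(4383 + I*√5)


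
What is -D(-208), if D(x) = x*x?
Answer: -43264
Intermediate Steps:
D(x) = x²
-D(-208) = -1*(-208)² = -1*43264 = -43264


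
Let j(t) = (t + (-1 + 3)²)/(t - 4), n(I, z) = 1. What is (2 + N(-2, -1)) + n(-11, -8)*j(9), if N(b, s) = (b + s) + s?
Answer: ⅗ ≈ 0.60000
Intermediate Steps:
j(t) = (4 + t)/(-4 + t) (j(t) = (t + 2²)/(-4 + t) = (t + 4)/(-4 + t) = (4 + t)/(-4 + t))
N(b, s) = b + 2*s
(2 + N(-2, -1)) + n(-11, -8)*j(9) = (2 + (-2 + 2*(-1))) + 1*((4 + 9)/(-4 + 9)) = (2 + (-2 - 2)) + 1*(13/5) = (2 - 4) + 1*((⅕)*13) = -2 + 1*(13/5) = -2 + 13/5 = ⅗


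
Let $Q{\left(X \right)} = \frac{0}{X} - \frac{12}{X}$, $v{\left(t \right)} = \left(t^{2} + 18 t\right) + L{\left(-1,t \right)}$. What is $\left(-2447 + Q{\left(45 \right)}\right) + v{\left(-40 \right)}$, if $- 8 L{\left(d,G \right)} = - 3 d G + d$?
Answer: $- \frac{186257}{120} \approx -1552.1$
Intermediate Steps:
$L{\left(d,G \right)} = - \frac{d}{8} + \frac{3 G d}{8}$ ($L{\left(d,G \right)} = - \frac{- 3 d G + d}{8} = - \frac{- 3 G d + d}{8} = - \frac{d - 3 G d}{8} = - \frac{d}{8} + \frac{3 G d}{8}$)
$v{\left(t \right)} = \frac{1}{8} + t^{2} + \frac{141 t}{8}$ ($v{\left(t \right)} = \left(t^{2} + 18 t\right) + \frac{1}{8} \left(-1\right) \left(-1 + 3 t\right) = \left(t^{2} + 18 t\right) - \left(- \frac{1}{8} + \frac{3 t}{8}\right) = \frac{1}{8} + t^{2} + \frac{141 t}{8}$)
$Q{\left(X \right)} = - \frac{12}{X}$ ($Q{\left(X \right)} = 0 - \frac{12}{X} = - \frac{12}{X}$)
$\left(-2447 + Q{\left(45 \right)}\right) + v{\left(-40 \right)} = \left(-2447 - \frac{12}{45}\right) + \left(\frac{1}{8} + \left(-40\right)^{2} + \frac{141}{8} \left(-40\right)\right) = \left(-2447 - \frac{4}{15}\right) + \left(\frac{1}{8} + 1600 - 705\right) = \left(-2447 - \frac{4}{15}\right) + \frac{7161}{8} = - \frac{36709}{15} + \frac{7161}{8} = - \frac{186257}{120}$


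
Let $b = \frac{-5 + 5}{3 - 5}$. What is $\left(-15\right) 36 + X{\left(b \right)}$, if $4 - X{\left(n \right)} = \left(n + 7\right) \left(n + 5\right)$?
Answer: $-571$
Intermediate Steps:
$b = 0$ ($b = \frac{0}{-2} = 0 \left(- \frac{1}{2}\right) = 0$)
$X{\left(n \right)} = 4 - \left(5 + n\right) \left(7 + n\right)$ ($X{\left(n \right)} = 4 - \left(n + 7\right) \left(n + 5\right) = 4 - \left(7 + n\right) \left(5 + n\right) = 4 - \left(5 + n\right) \left(7 + n\right)$)
$\left(-15\right) 36 + X{\left(b \right)} = \left(-15\right) 36 - 31 = -540 - 31 = -571$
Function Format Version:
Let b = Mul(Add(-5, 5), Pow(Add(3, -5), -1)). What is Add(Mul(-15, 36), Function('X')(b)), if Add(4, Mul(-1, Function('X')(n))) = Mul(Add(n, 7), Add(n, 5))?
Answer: -571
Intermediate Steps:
b = 0 (b = Mul(0, Pow(-2, -1)) = Mul(0, Rational(-1, 2)) = 0)
Function('X')(n) = Add(4, Mul(-1, Add(5, n), Add(7, n))) (Function('X')(n) = Add(4, Mul(-1, Mul(Add(n, 7), Add(n, 5)))) = Add(4, Mul(-1, Mul(Add(7, n), Add(5, n)))) = Add(4, Mul(-1, Mul(Add(5, n), Add(7, n)))) = Add(4, Mul(-1, Add(5, n), Add(7, n))))
Add(Mul(-15, 36), Function('X')(b)) = Add(Mul(-15, 36), Add(-31, Mul(-1, Pow(0, 2)), Mul(-12, 0))) = Add(-540, Add(-31, Mul(-1, 0), 0)) = Add(-540, Add(-31, 0, 0)) = Add(-540, -31) = -571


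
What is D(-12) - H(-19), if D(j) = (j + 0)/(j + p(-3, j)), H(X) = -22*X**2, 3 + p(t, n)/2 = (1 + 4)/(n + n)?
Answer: 1755326/221 ≈ 7942.6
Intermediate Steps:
p(t, n) = -6 + 5/n (p(t, n) = -6 + 2*((1 + 4)/(n + n)) = -6 + 2*(5/((2*n))) = -6 + 2*(5*(1/(2*n))) = -6 + 2*(5/(2*n)) = -6 + 5/n)
D(j) = j/(-6 + j + 5/j) (D(j) = (j + 0)/(j + (-6 + 5/j)) = j/(-6 + j + 5/j))
D(-12) - H(-19) = (-12)**2/(5 - 12*(-6 - 12)) - (-22)*(-19)**2 = 144/(5 - 12*(-18)) - (-22)*361 = 144/(5 + 216) - 1*(-7942) = 144/221 + 7942 = 1755326/221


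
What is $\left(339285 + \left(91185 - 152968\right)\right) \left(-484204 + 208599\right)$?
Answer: $-76480938710$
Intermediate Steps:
$\left(339285 + \left(91185 - 152968\right)\right) \left(-484204 + 208599\right) = \left(339285 - 61783\right) \left(-275605\right) = 277502 \left(-275605\right) = -76480938710$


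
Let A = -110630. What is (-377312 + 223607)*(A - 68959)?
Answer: 27603727245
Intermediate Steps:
(-377312 + 223607)*(A - 68959) = (-377312 + 223607)*(-110630 - 68959) = -153705*(-179589) = 27603727245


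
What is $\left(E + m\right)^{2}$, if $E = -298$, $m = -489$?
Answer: $619369$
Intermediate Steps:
$\left(E + m\right)^{2} = \left(-298 - 489\right)^{2} = \left(-787\right)^{2} = 619369$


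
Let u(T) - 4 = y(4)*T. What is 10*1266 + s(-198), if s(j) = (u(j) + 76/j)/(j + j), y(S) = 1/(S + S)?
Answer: 1985298929/156816 ≈ 12660.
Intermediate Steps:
y(S) = 1/(2*S)
u(T) = 4 + T/8 (u(T) = 4 + ((½)/4)*T = 4 + ((½)*(¼))*T = 4 + T/8)
s(j) = (4 + 76/j + j/8)/(2*j) (s(j) = ((4 + j/8) + 76/j)/(j + j) = (4 + 76/j + j/8)/((2*j)) = (4 + 76/j + j/8)*(1/(2*j)) = (4 + 76/j + j/8)/(2*j))
10*1266 + s(-198) = 10*1266 + (1/16)*(608 - 198*(32 - 198))/(-198)² = 12660 + (1/16)*(1/39204)*(608 - 198*(-166)) = 12660 + (1/16)*(1/39204)*(608 + 32868) = 12660 + (1/16)*(1/39204)*33476 = 12660 + 8369/156816 = 1985298929/156816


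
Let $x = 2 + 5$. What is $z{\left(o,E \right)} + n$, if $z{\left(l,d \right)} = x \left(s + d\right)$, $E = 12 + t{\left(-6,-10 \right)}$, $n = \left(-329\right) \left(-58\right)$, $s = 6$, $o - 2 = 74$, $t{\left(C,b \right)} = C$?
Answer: $19166$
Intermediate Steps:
$o = 76$ ($o = 2 + 74 = 76$)
$n = 19082$
$x = 7$
$E = 6$ ($E = 12 - 6 = 6$)
$z{\left(l,d \right)} = 42 + 7 d$ ($z{\left(l,d \right)} = 7 \left(6 + d\right) = 42 + 7 d$)
$z{\left(o,E \right)} + n = \left(42 + 7 \cdot 6\right) + 19082 = \left(42 + 42\right) + 19082 = 84 + 19082 = 19166$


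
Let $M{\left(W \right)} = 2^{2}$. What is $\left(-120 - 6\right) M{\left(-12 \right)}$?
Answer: $-504$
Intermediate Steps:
$M{\left(W \right)} = 4$
$\left(-120 - 6\right) M{\left(-12 \right)} = \left(-120 - 6\right) 4 = \left(-126\right) 4 = -504$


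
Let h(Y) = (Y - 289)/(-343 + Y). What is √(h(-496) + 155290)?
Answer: √109312550705/839 ≈ 394.07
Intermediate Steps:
h(Y) = (-289 + Y)/(-343 + Y)
√(h(-496) + 155290) = √((-289 - 496)/(-343 - 496) + 155290) = √(-785/(-839) + 155290) = √(-1/839*(-785) + 155290) = √(785/839 + 155290) = √(130289095/839) = √109312550705/839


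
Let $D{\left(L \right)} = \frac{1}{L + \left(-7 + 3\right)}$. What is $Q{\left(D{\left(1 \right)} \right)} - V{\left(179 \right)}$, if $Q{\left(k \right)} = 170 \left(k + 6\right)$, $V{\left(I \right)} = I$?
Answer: $\frac{2353}{3} \approx 784.33$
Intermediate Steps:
$D{\left(L \right)} = \frac{1}{-4 + L}$ ($D{\left(L \right)} = \frac{1}{L - 4} = \frac{1}{-4 + L}$)
$Q{\left(k \right)} = 1020 + 170 k$ ($Q{\left(k \right)} = 170 \left(6 + k\right) = 1020 + 170 k$)
$Q{\left(D{\left(1 \right)} \right)} - V{\left(179 \right)} = \left(1020 + \frac{170}{-4 + 1}\right) - 179 = \left(1020 + \frac{170}{-3}\right) - 179 = \left(1020 + 170 \left(- \frac{1}{3}\right)\right) - 179 = \left(1020 - \frac{170}{3}\right) - 179 = \frac{2890}{3} - 179 = \frac{2353}{3}$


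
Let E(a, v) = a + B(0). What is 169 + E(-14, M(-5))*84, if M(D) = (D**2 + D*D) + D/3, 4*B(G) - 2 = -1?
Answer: -986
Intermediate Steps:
B(G) = 1/4 (B(G) = 1/2 + (1/4)*(-1) = 1/2 - 1/4 = 1/4)
M(D) = 2*D**2 + D/3 (M(D) = (D**2 + D**2) + D*(1/3) = 2*D**2 + D/3)
E(a, v) = 1/4 + a (E(a, v) = a + 1/4 = 1/4 + a)
169 + E(-14, M(-5))*84 = 169 + (1/4 - 14)*84 = 169 - 55/4*84 = 169 - 1155 = -986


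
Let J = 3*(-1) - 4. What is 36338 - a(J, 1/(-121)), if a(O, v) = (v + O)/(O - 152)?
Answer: 13190678/363 ≈ 36338.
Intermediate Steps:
J = -7 (J = -3 - 4 = -7)
a(O, v) = (O + v)/(-152 + O)
36338 - a(J, 1/(-121)) = 36338 - (-7 + 1/(-121))/(-152 - 7) = 36338 - (-7 - 1/121)/(-159) = 36338 - (-1)*(-848)/(159*121) = 36338 - 1*16/363 = 36338 - 16/363 = 13190678/363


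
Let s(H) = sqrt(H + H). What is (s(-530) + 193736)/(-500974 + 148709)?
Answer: -193736/352265 - 2*I*sqrt(265)/352265 ≈ -0.54997 - 9.2424e-5*I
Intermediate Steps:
s(H) = sqrt(2)*sqrt(H) (s(H) = sqrt(2*H) = sqrt(2)*sqrt(H))
(s(-530) + 193736)/(-500974 + 148709) = (sqrt(2)*sqrt(-530) + 193736)/(-500974 + 148709) = (sqrt(2)*(I*sqrt(530)) + 193736)/(-352265) = (2*I*sqrt(265) + 193736)*(-1/352265) = (193736 + 2*I*sqrt(265))*(-1/352265) = -193736/352265 - 2*I*sqrt(265)/352265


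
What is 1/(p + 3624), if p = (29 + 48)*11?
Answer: 1/4471 ≈ 0.00022366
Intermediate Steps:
p = 847 (p = 77*11 = 847)
1/(p + 3624) = 1/(847 + 3624) = 1/4471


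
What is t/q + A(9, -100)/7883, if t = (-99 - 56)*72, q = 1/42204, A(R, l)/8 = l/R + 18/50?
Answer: -835394965471352/1773675 ≈ -4.7100e+8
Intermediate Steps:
A(R, l) = 72/25 + 8*l/R (A(R, l) = 8*(l/R + 18/50) = 8*(l/R + 18*(1/50)) = 8*(l/R + 9/25) = 8*(9/25 + l/R) = 72/25 + 8*l/R)
q = 1/42204 ≈ 2.3694e-5
t = -11160 (t = -155*72 = -11160)
t/q + A(9, -100)/7883 = -11160/1/42204 + (72/25 + 8*(-100)/9)/7883 = -11160*42204 + (72/25 + 8*(-100)*(⅑))*(1/7883) = -470996640 + (72/25 - 800/9)*(1/7883) = -470996640 - 19352/225*1/7883 = -470996640 - 19352/1773675 = -835394965471352/1773675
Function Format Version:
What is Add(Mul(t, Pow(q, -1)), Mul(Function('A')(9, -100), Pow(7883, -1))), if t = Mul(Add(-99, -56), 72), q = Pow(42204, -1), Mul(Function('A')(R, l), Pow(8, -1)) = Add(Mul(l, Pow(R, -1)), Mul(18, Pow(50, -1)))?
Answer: Rational(-835394965471352, 1773675) ≈ -4.7100e+8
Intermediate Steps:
Function('A')(R, l) = Add(Rational(72, 25), Mul(8, l, Pow(R, -1))) (Function('A')(R, l) = Mul(8, Add(Mul(l, Pow(R, -1)), Mul(18, Pow(50, -1)))) = Mul(8, Add(Mul(l, Pow(R, -1)), Mul(18, Rational(1, 50)))) = Mul(8, Add(Mul(l, Pow(R, -1)), Rational(9, 25))) = Mul(8, Add(Rational(9, 25), Mul(l, Pow(R, -1)))) = Add(Rational(72, 25), Mul(8, l, Pow(R, -1))))
q = Rational(1, 42204) ≈ 2.3694e-5
t = -11160 (t = Mul(-155, 72) = -11160)
Add(Mul(t, Pow(q, -1)), Mul(Function('A')(9, -100), Pow(7883, -1))) = Add(Mul(-11160, Pow(Rational(1, 42204), -1)), Mul(Add(Rational(72, 25), Mul(8, -100, Pow(9, -1))), Pow(7883, -1))) = Add(Mul(-11160, 42204), Mul(Add(Rational(72, 25), Mul(8, -100, Rational(1, 9))), Rational(1, 7883))) = Add(-470996640, Mul(Add(Rational(72, 25), Rational(-800, 9)), Rational(1, 7883))) = Add(-470996640, Mul(Rational(-19352, 225), Rational(1, 7883))) = Add(-470996640, Rational(-19352, 1773675)) = Rational(-835394965471352, 1773675)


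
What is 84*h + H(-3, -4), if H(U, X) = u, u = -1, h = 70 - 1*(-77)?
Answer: 12347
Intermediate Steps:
h = 147 (h = 70 + 77 = 147)
H(U, X) = -1
84*h + H(-3, -4) = 84*147 - 1 = 12348 - 1 = 12347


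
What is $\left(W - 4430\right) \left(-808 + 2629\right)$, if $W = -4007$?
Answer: $-15363777$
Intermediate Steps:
$\left(W - 4430\right) \left(-808 + 2629\right) = \left(-4007 - 4430\right) \left(-808 + 2629\right) = \left(-8437\right) 1821 = -15363777$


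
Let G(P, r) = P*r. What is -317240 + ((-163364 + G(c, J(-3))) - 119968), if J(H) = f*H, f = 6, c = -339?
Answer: -594470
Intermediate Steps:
J(H) = 6*H
-317240 + ((-163364 + G(c, J(-3))) - 119968) = -317240 + ((-163364 - 2034*(-3)) - 119968) = -317240 + ((-163364 - 339*(-18)) - 119968) = -317240 + ((-163364 + 6102) - 119968) = -317240 + (-157262 - 119968) = -317240 - 277230 = -594470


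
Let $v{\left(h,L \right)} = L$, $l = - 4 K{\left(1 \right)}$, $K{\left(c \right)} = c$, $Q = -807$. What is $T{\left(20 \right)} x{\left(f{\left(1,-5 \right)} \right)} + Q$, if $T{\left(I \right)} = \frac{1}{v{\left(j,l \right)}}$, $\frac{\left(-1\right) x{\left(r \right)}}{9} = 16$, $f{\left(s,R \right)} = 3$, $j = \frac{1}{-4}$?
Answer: $-771$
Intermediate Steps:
$j = - \frac{1}{4} \approx -0.25$
$l = -4$ ($l = \left(-4\right) 1 = -4$)
$x{\left(r \right)} = -144$ ($x{\left(r \right)} = \left(-9\right) 16 = -144$)
$T{\left(I \right)} = - \frac{1}{4}$ ($T{\left(I \right)} = \frac{1}{-4} = - \frac{1}{4}$)
$T{\left(20 \right)} x{\left(f{\left(1,-5 \right)} \right)} + Q = \left(- \frac{1}{4}\right) \left(-144\right) - 807 = 36 - 807 = -771$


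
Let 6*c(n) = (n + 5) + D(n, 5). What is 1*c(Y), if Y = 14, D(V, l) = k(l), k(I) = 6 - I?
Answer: 10/3 ≈ 3.3333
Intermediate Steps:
D(V, l) = 6 - l
c(n) = 1 + n/6 (c(n) = ((n + 5) + (6 - 1*5))/6 = ((5 + n) + (6 - 5))/6 = ((5 + n) + 1)/6 = (6 + n)/6 = 1 + n/6)
1*c(Y) = 1*(1 + (⅙)*14) = 1*(1 + 7/3) = 1*(10/3) = 10/3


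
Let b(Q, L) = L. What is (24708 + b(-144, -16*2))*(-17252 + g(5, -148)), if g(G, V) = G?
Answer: -425586972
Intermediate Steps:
(24708 + b(-144, -16*2))*(-17252 + g(5, -148)) = (24708 - 16*2)*(-17252 + 5) = (24708 - 32)*(-17247) = 24676*(-17247) = -425586972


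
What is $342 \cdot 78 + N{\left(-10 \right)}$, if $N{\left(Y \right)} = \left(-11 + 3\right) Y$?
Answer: $26756$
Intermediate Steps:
$N{\left(Y \right)} = - 8 Y$
$342 \cdot 78 + N{\left(-10 \right)} = 342 \cdot 78 - -80 = 26676 + 80 = 26756$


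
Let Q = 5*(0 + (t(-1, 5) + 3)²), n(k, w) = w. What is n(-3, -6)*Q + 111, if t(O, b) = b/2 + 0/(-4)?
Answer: -1593/2 ≈ -796.50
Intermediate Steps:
t(O, b) = b/2 (t(O, b) = b*(½) + 0*(-¼) = b/2 + 0 = b/2)
Q = 605/4 (Q = 5*(0 + ((½)*5 + 3)²) = 5*(0 + (5/2 + 3)²) = 5*(0 + (11/2)²) = 5*(0 + 121/4) = 5*(121/4) = 605/4 ≈ 151.25)
n(-3, -6)*Q + 111 = -6*605/4 + 111 = -1815/2 + 111 = -1593/2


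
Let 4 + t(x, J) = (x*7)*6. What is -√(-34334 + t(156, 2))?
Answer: -I*√27786 ≈ -166.69*I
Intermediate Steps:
t(x, J) = -4 + 42*x (t(x, J) = -4 + (x*7)*6 = -4 + (7*x)*6 = -4 + 42*x)
-√(-34334 + t(156, 2)) = -√(-34334 + (-4 + 42*156)) = -√(-34334 + (-4 + 6552)) = -√(-34334 + 6548) = -√(-27786) = -I*√27786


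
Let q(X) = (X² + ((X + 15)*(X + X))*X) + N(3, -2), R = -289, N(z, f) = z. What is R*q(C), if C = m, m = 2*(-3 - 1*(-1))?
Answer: -107219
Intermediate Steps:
m = -4 (m = 2*(-3 + 1) = 2*(-2) = -4)
C = -4
q(X) = 3 + X² + 2*X²*(15 + X) (q(X) = (X² + ((X + 15)*(X + X))*X) + 3 = (X² + ((15 + X)*(2*X))*X) + 3 = (X² + (2*X*(15 + X))*X) + 3 = (X² + 2*X²*(15 + X)) + 3 = 3 + X² + 2*X²*(15 + X))
R*q(C) = -289*(3 + 2*(-4)³ + 31*(-4)²) = -289*(3 + 2*(-64) + 31*16) = -289*(3 - 128 + 496) = -289*371 = -107219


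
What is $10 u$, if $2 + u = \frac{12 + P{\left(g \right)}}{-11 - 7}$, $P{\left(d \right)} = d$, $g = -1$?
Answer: $- \frac{235}{9} \approx -26.111$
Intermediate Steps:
$u = - \frac{47}{18}$ ($u = -2 + \frac{12 - 1}{-11 - 7} = -2 + \frac{11}{-18} = -2 + 11 \left(- \frac{1}{18}\right) = -2 - \frac{11}{18} = - \frac{47}{18} \approx -2.6111$)
$10 u = 10 \left(- \frac{47}{18}\right) = - \frac{235}{9}$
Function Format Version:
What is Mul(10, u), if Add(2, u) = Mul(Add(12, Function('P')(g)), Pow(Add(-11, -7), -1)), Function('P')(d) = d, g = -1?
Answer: Rational(-235, 9) ≈ -26.111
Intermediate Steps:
u = Rational(-47, 18) (u = Add(-2, Mul(Add(12, -1), Pow(Add(-11, -7), -1))) = Add(-2, Mul(11, Pow(-18, -1))) = Add(-2, Mul(11, Rational(-1, 18))) = Add(-2, Rational(-11, 18)) = Rational(-47, 18) ≈ -2.6111)
Mul(10, u) = Mul(10, Rational(-47, 18)) = Rational(-235, 9)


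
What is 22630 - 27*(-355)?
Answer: 32215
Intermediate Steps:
22630 - 27*(-355) = 22630 - 1*(-9585) = 22630 + 9585 = 32215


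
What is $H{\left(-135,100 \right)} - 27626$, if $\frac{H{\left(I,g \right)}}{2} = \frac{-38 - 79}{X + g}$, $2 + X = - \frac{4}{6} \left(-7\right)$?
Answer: $- \frac{4254755}{154} \approx -27628.0$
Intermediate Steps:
$X = \frac{8}{3}$ ($X = -2 + - \frac{4}{6} \left(-7\right) = -2 + \left(-4\right) \frac{1}{6} \left(-7\right) = -2 - - \frac{14}{3} = -2 + \frac{14}{3} = \frac{8}{3} \approx 2.6667$)
$H{\left(I,g \right)} = - \frac{234}{\frac{8}{3} + g}$ ($H{\left(I,g \right)} = 2 \frac{-38 - 79}{\frac{8}{3} + g} = 2 \left(- \frac{117}{\frac{8}{3} + g}\right) = - \frac{234}{\frac{8}{3} + g}$)
$H{\left(-135,100 \right)} - 27626 = - \frac{702}{8 + 3 \cdot 100} - 27626 = - \frac{702}{8 + 300} - 27626 = - \frac{702}{308} - 27626 = \left(-702\right) \frac{1}{308} - 27626 = - \frac{351}{154} - 27626 = - \frac{4254755}{154}$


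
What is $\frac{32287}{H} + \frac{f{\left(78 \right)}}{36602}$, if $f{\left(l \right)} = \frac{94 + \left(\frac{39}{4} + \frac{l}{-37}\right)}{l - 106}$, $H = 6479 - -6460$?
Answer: $\frac{699579308297}{280367220576} \approx 2.4952$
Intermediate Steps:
$H = 12939$ ($H = 6479 + 6460 = 12939$)
$f{\left(l \right)} = \frac{\frac{415}{4} - \frac{l}{37}}{-106 + l}$ ($f{\left(l \right)} = \frac{94 + \left(39 \cdot \frac{1}{4} + l \left(- \frac{1}{37}\right)\right)}{-106 + l} = \frac{94 - \left(- \frac{39}{4} + \frac{l}{37}\right)}{-106 + l} = \frac{\frac{415}{4} - \frac{l}{37}}{-106 + l}$)
$\frac{32287}{H} + \frac{f{\left(78 \right)}}{36602} = \frac{32287}{12939} + \frac{\frac{1}{148} \frac{1}{-106 + 78} \left(15355 - 312\right)}{36602} = 32287 \cdot \frac{1}{12939} + \frac{15355 - 312}{148 \left(-28\right)} \frac{1}{36602} = \frac{32287}{12939} + \frac{1}{148} \left(- \frac{1}{28}\right) 15043 \cdot \frac{1}{36602} = \frac{32287}{12939} - \frac{2149}{21668384} = \frac{699579308297}{280367220576}$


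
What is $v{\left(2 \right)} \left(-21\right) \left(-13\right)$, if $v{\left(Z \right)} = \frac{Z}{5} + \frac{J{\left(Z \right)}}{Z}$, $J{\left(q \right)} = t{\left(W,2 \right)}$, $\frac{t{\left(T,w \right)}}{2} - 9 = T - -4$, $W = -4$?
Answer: $\frac{12831}{5} \approx 2566.2$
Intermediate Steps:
$t{\left(T,w \right)} = 26 + 2 T$ ($t{\left(T,w \right)} = 18 + 2 \left(T - -4\right) = 18 + 2 \left(T + 4\right) = 18 + 2 \left(4 + T\right) = 18 + \left(8 + 2 T\right) = 26 + 2 T$)
$J{\left(q \right)} = 18$ ($J{\left(q \right)} = 26 + 2 \left(-4\right) = 26 - 8 = 18$)
$v{\left(Z \right)} = \frac{18}{Z} + \frac{Z}{5}$ ($v{\left(Z \right)} = \frac{Z}{5} + \frac{18}{Z} = \frac{18}{Z} + \frac{Z}{5}$)
$v{\left(2 \right)} \left(-21\right) \left(-13\right) = \left(\frac{18}{2} + \frac{1}{5} \cdot 2\right) \left(-21\right) \left(-13\right) = \left(18 \cdot \frac{1}{2} + \frac{2}{5}\right) \left(-21\right) \left(-13\right) = \left(9 + \frac{2}{5}\right) \left(-21\right) \left(-13\right) = \frac{47}{5} \left(-21\right) \left(-13\right) = \left(- \frac{987}{5}\right) \left(-13\right) = \frac{12831}{5}$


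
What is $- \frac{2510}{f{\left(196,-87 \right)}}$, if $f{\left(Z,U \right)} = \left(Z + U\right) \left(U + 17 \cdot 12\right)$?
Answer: $- \frac{2510}{12753} \approx -0.19682$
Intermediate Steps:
$f{\left(Z,U \right)} = \left(204 + U\right) \left(U + Z\right)$ ($f{\left(Z,U \right)} = \left(U + Z\right) \left(U + 204\right) = \left(U + Z\right) \left(204 + U\right) = \left(204 + U\right) \left(U + Z\right)$)
$- \frac{2510}{f{\left(196,-87 \right)}} = - \frac{2510}{\left(-87\right)^{2} + 204 \left(-87\right) + 204 \cdot 196 - 17052} = - \frac{2510}{7569 - 17748 + 39984 - 17052} = - \frac{2510}{12753}$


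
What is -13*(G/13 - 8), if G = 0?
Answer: 104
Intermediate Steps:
-13*(G/13 - 8) = -13*(0/13 - 8) = -13*(0*(1/13) - 8) = -13*(0 - 8) = -13*(-8) = 104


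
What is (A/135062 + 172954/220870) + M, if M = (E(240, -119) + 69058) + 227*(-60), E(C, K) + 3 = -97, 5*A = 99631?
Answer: 825411801982331/14915571970 ≈ 55339.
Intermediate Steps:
A = 99631/5 (A = (⅕)*99631 = 99631/5 ≈ 19926.)
E(C, K) = -100 (E(C, K) = -3 - 97 = -100)
M = 55338 (M = (-100 + 69058) + 227*(-60) = 68958 - 13620 = 55338)
(A/135062 + 172954/220870) + M = ((99631/5)/135062 + 172954/220870) + 55338 = ((99631/5)*(1/135062) + 172954*(1/220870)) + 55338 = (99631/675310 + 86477/110435) + 55338 = 13880306471/14915571970 + 55338 = 825411801982331/14915571970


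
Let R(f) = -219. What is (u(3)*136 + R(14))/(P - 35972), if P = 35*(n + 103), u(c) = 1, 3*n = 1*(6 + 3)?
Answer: 83/32262 ≈ 0.0025727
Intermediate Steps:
n = 3 (n = (1*(6 + 3))/3 = (1*9)/3 = (1/3)*9 = 3)
P = 3710 (P = 35*(3 + 103) = 35*106 = 3710)
(u(3)*136 + R(14))/(P - 35972) = (1*136 - 219)/(3710 - 35972) = (136 - 219)/(-32262) = -83*(-1/32262) = 83/32262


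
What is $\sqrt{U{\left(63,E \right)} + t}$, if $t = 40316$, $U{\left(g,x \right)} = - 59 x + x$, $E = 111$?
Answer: $\sqrt{33878} \approx 184.06$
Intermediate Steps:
$U{\left(g,x \right)} = - 58 x$
$\sqrt{U{\left(63,E \right)} + t} = \sqrt{\left(-58\right) 111 + 40316} = \sqrt{-6438 + 40316} = \sqrt{33878}$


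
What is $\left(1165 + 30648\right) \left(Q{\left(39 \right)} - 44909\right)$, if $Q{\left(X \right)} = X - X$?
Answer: $-1428690017$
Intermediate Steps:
$Q{\left(X \right)} = 0$
$\left(1165 + 30648\right) \left(Q{\left(39 \right)} - 44909\right) = \left(1165 + 30648\right) \left(0 - 44909\right) = 31813 \left(-44909\right) = -1428690017$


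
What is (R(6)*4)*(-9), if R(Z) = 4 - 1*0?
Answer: -144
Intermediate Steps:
R(Z) = 4 (R(Z) = 4 + 0 = 4)
(R(6)*4)*(-9) = (4*4)*(-9) = 16*(-9) = -144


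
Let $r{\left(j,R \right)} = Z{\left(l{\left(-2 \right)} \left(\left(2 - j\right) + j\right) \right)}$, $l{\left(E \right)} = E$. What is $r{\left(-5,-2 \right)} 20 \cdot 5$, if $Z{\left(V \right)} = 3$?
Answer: $300$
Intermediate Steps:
$r{\left(j,R \right)} = 3$
$r{\left(-5,-2 \right)} 20 \cdot 5 = 3 \cdot 20 \cdot 5 = 60 \cdot 5 = 300$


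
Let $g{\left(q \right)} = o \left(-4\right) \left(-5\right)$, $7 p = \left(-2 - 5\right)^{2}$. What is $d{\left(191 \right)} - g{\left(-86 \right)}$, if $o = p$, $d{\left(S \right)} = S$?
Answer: $51$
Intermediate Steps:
$p = 7$ ($p = \frac{\left(-2 - 5\right)^{2}}{7} = \frac{\left(-7\right)^{2}}{7} = \frac{1}{7} \cdot 49 = 7$)
$o = 7$
$g{\left(q \right)} = 140$ ($g{\left(q \right)} = 7 \left(-4\right) \left(-5\right) = \left(-28\right) \left(-5\right) = 140$)
$d{\left(191 \right)} - g{\left(-86 \right)} = 191 - 140 = 51$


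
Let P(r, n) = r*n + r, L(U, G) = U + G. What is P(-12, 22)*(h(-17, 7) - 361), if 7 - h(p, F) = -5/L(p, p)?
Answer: 1661658/17 ≈ 97745.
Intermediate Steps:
L(U, G) = G + U
P(r, n) = r + n*r (P(r, n) = n*r + r = r + n*r)
h(p, F) = 7 + 5/(2*p) (h(p, F) = 7 - (-5)/(p + p) = 7 - (-5)/(2*p) = 7 + 5/(2*p))
P(-12, 22)*(h(-17, 7) - 361) = (-12*(1 + 22))*((7 + (5/2)/(-17)) - 361) = (-12*23)*((7 + (5/2)*(-1/17)) - 361) = -276*((7 - 5/34) - 361) = -276*(233/34 - 361) = -276*(-12041/34) = 1661658/17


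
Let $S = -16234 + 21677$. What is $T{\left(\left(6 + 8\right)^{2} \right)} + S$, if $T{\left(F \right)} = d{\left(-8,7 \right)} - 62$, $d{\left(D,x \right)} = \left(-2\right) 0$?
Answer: $5381$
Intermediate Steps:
$d{\left(D,x \right)} = 0$
$T{\left(F \right)} = -62$ ($T{\left(F \right)} = 0 - 62 = -62$)
$S = 5443$
$T{\left(\left(6 + 8\right)^{2} \right)} + S = -62 + 5443 = 5381$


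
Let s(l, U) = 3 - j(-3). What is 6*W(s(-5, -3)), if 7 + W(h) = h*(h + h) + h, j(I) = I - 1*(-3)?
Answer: 84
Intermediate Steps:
j(I) = 3 + I (j(I) = I + 3 = 3 + I)
s(l, U) = 3 (s(l, U) = 3 - (3 - 3) = 3 - 1*0 = 3 + 0 = 3)
W(h) = -7 + h + 2*h**2 (W(h) = -7 + (h*(h + h) + h) = -7 + (h*(2*h) + h) = -7 + (2*h**2 + h) = -7 + (h + 2*h**2) = -7 + h + 2*h**2)
6*W(s(-5, -3)) = 6*(-7 + 3 + 2*3**2) = 6*(-7 + 3 + 2*9) = 6*(-7 + 3 + 18) = 6*14 = 84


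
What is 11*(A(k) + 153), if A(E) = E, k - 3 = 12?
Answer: 1848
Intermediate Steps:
k = 15 (k = 3 + 12 = 15)
11*(A(k) + 153) = 11*(15 + 153) = 11*168 = 1848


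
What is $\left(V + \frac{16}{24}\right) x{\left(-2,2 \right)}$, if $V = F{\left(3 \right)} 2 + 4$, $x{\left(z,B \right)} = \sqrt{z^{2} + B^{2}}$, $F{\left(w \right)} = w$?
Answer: $\frac{64 \sqrt{2}}{3} \approx 30.17$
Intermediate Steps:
$x{\left(z,B \right)} = \sqrt{B^{2} + z^{2}}$
$V = 10$ ($V = 3 \cdot 2 + 4 = 6 + 4 = 10$)
$\left(V + \frac{16}{24}\right) x{\left(-2,2 \right)} = \left(10 + \frac{16}{24}\right) \sqrt{2^{2} + \left(-2\right)^{2}} = \left(10 + 16 \cdot \frac{1}{24}\right) \sqrt{4 + 4} = \left(10 + \frac{2}{3}\right) \sqrt{8} = \frac{32 \cdot 2 \sqrt{2}}{3} = \frac{64 \sqrt{2}}{3}$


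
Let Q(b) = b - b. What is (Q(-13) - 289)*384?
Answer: -110976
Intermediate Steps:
Q(b) = 0
(Q(-13) - 289)*384 = (0 - 289)*384 = -289*384 = -110976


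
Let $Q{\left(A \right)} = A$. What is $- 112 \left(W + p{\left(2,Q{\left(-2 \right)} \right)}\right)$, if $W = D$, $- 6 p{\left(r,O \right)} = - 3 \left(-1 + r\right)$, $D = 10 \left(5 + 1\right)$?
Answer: $-6776$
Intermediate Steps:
$D = 60$ ($D = 10 \cdot 6 = 60$)
$p{\left(r,O \right)} = - \frac{1}{2} + \frac{r}{2}$ ($p{\left(r,O \right)} = - \frac{\left(-3\right) \left(-1 + r\right)}{6} = - \frac{3 - 3 r}{6} = - \frac{1}{2} + \frac{r}{2}$)
$W = 60$
$- 112 \left(W + p{\left(2,Q{\left(-2 \right)} \right)}\right) = - 112 \left(60 + \left(- \frac{1}{2} + \frac{1}{2} \cdot 2\right)\right) = - 112 \left(60 + \left(- \frac{1}{2} + 1\right)\right) = - 112 \left(60 + \frac{1}{2}\right) = \left(-112\right) \frac{121}{2} = -6776$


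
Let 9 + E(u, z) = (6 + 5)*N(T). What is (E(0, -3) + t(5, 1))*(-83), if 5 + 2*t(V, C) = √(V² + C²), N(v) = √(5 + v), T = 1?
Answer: 1909/2 - 913*√6 - 83*√26/2 ≈ -1493.5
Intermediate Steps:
E(u, z) = -9 + 11*√6 (E(u, z) = -9 + (6 + 5)*√(5 + 1) = -9 + 11*√6)
t(V, C) = -5/2 + √(C² + V²)/2 (t(V, C) = -5/2 + √(V² + C²)/2 = -5/2 + √(C² + V²)/2)
(E(0, -3) + t(5, 1))*(-83) = ((-9 + 11*√6) + (-5/2 + √(1² + 5²)/2))*(-83) = ((-9 + 11*√6) + (-5/2 + √(1 + 25)/2))*(-83) = ((-9 + 11*√6) + (-5/2 + √26/2))*(-83) = (-23/2 + √26/2 + 11*√6)*(-83) = 1909/2 - 913*√6 - 83*√26/2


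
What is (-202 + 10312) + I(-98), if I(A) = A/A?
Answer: 10111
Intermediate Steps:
I(A) = 1
(-202 + 10312) + I(-98) = (-202 + 10312) + 1 = 10110 + 1 = 10111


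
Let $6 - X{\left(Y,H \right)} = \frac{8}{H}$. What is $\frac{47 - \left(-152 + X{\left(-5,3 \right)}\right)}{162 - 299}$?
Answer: $- \frac{587}{411} \approx -1.4282$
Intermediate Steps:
$X{\left(Y,H \right)} = 6 - \frac{8}{H}$
$\frac{47 - \left(-152 + X{\left(-5,3 \right)}\right)}{162 - 299} = \frac{47 + \left(152 - \left(6 - \frac{8}{3}\right)\right)}{162 - 299} = \frac{47 + \left(152 - \left(6 - \frac{8}{3}\right)\right)}{-137} = \left(47 + \left(152 - \left(6 - \frac{8}{3}\right)\right)\right) \left(- \frac{1}{137}\right) = \left(47 + \left(152 - \frac{10}{3}\right)\right) \left(- \frac{1}{137}\right) = \left(47 + \frac{446}{3}\right) \left(- \frac{1}{137}\right) = \frac{587}{3} \left(- \frac{1}{137}\right) = - \frac{587}{411}$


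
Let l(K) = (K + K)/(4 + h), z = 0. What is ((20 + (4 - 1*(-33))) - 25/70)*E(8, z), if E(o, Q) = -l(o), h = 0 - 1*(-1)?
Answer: -6344/35 ≈ -181.26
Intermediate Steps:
h = 1 (h = 0 + 1 = 1)
l(K) = 2*K/5 (l(K) = (K + K)/(4 + 1) = (2*K)/5 = (2*K)*(1/5) = 2*K/5)
E(o, Q) = -2*o/5
((20 + (4 - 1*(-33))) - 25/70)*E(8, z) = ((20 + (4 - 1*(-33))) - 25/70)*(-2/5*8) = ((20 + (4 + 33)) - 25*1/70)*(-16/5) = ((20 + 37) - 5/14)*(-16/5) = (57 - 5/14)*(-16/5) = (793/14)*(-16/5) = -6344/35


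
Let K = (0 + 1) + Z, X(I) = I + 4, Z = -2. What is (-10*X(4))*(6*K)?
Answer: 480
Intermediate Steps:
X(I) = 4 + I
K = -1 (K = (0 + 1) - 2 = 1 - 2 = -1)
(-10*X(4))*(6*K) = (-10*(4 + 4))*(6*(-1)) = -10*8*(-6) = -80*(-6) = 480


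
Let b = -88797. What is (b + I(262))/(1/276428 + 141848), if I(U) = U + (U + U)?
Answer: -24328704708/39210758945 ≈ -0.62046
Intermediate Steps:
I(U) = 3*U (I(U) = U + 2*U = 3*U)
(b + I(262))/(1/276428 + 141848) = (-88797 + 3*262)/(1/276428 + 141848) = (-88797 + 786)/(1/276428 + 141848) = -88011/39210758945/276428 = -88011*276428/39210758945 = -24328704708/39210758945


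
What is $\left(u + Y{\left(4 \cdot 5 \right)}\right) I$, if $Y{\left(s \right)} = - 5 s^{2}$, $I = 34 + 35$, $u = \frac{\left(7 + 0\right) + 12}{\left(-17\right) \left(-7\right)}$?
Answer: $- \frac{16420689}{119} \approx -1.3799 \cdot 10^{5}$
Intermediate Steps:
$u = \frac{19}{119}$ ($u = \frac{7 + 12}{119} = 19 \cdot \frac{1}{119} = \frac{19}{119} \approx 0.15966$)
$I = 69$
$\left(u + Y{\left(4 \cdot 5 \right)}\right) I = \left(\frac{19}{119} - 5 \left(4 \cdot 5\right)^{2}\right) 69 = \left(\frac{19}{119} - 5 \cdot 20^{2}\right) 69 = \left(\frac{19}{119} - 2000\right) 69 = \left(- \frac{237981}{119}\right) 69 = - \frac{16420689}{119}$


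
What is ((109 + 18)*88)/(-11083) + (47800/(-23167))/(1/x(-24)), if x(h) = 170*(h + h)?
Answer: 4322643069608/256759861 ≈ 16835.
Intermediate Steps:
x(h) = 340*h (x(h) = 170*(2*h) = 340*h)
((109 + 18)*88)/(-11083) + (47800/(-23167))/(1/x(-24)) = ((109 + 18)*88)/(-11083) + (47800/(-23167))/(1/(340*(-24))) = (127*88)*(-1/11083) + (47800*(-1/23167))/(1/(-8160)) = 11176*(-1/11083) - 47800/(23167*(-1/8160)) = -11176/11083 - 47800/23167*(-8160) = -11176/11083 + 390048000/23167 = 4322643069608/256759861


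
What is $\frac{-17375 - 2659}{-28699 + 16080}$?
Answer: $\frac{20034}{12619} \approx 1.5876$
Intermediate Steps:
$\frac{-17375 - 2659}{-28699 + 16080} = - \frac{20034}{-12619} = \left(-20034\right) \left(- \frac{1}{12619}\right) = \frac{20034}{12619}$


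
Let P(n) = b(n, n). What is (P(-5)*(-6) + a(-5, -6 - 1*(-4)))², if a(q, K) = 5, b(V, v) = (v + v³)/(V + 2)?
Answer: 65025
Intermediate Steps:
b(V, v) = (v + v³)/(2 + V)
P(n) = (n + n³)/(2 + n)
(P(-5)*(-6) + a(-5, -6 - 1*(-4)))² = (((-5 + (-5)³)/(2 - 5))*(-6) + 5)² = (((-5 - 125)/(-3))*(-6) + 5)² = (-⅓*(-130)*(-6) + 5)² = ((130/3)*(-6) + 5)² = (-260 + 5)² = (-255)² = 65025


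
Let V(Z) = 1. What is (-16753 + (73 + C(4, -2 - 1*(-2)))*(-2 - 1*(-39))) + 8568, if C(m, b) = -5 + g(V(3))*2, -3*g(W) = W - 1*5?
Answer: -16711/3 ≈ -5570.3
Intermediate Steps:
g(W) = 5/3 - W/3 (g(W) = -(W - 1*5)/3 = -(W - 5)/3 = -(-5 + W)/3 = 5/3 - W/3)
C(m, b) = -7/3 (C(m, b) = -5 + (5/3 - ⅓*1)*2 = -5 + (5/3 - ⅓)*2 = -5 + (4/3)*2 = -5 + 8/3 = -7/3)
(-16753 + (73 + C(4, -2 - 1*(-2)))*(-2 - 1*(-39))) + 8568 = (-16753 + (73 - 7/3)*(-2 - 1*(-39))) + 8568 = (-16753 + 212*(-2 + 39)/3) + 8568 = (-16753 + (212/3)*37) + 8568 = (-16753 + 7844/3) + 8568 = -42415/3 + 8568 = -16711/3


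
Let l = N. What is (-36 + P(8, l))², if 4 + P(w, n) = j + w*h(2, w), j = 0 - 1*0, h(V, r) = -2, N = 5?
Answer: 3136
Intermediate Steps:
l = 5
j = 0 (j = 0 + 0 = 0)
P(w, n) = -4 - 2*w (P(w, n) = -4 + (0 + w*(-2)) = -4 + (0 - 2*w) = -4 - 2*w)
(-36 + P(8, l))² = (-36 + (-4 - 2*8))² = (-36 + (-4 - 16))² = (-36 - 20)² = (-56)² = 3136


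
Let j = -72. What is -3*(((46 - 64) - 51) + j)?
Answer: 423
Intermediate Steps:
-3*(((46 - 64) - 51) + j) = -3*(((46 - 64) - 51) - 72) = -3*((-18 - 51) - 72) = -3*(-69 - 72) = -3*(-141) = 423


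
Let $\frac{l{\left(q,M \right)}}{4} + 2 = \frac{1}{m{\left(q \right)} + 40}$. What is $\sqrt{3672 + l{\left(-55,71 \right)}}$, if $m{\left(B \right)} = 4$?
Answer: $\frac{\sqrt{443355}}{11} \approx 60.532$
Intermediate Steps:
$l{\left(q,M \right)} = - \frac{87}{11}$ ($l{\left(q,M \right)} = -8 + \frac{4}{4 + 40} = -8 + \frac{4}{44} = -8 + 4 \cdot \frac{1}{44} = -8 + \frac{1}{11} = - \frac{87}{11}$)
$\sqrt{3672 + l{\left(-55,71 \right)}} = \sqrt{3672 - \frac{87}{11}} = \sqrt{\frac{40305}{11}} = \frac{\sqrt{443355}}{11}$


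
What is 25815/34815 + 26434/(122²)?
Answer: 43484339/17272882 ≈ 2.5175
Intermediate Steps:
25815/34815 + 26434/(122²) = 25815*(1/34815) + 26434/14884 = 1721/2321 + 26434*(1/14884) = 1721/2321 + 13217/7442 = 43484339/17272882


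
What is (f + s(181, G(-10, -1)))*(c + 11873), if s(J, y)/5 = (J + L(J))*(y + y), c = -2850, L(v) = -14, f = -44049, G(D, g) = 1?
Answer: -382385717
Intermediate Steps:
s(J, y) = 10*y*(-14 + J) (s(J, y) = 5*((J - 14)*(y + y)) = 5*((-14 + J)*(2*y)) = 5*(2*y*(-14 + J)) = 10*y*(-14 + J))
(f + s(181, G(-10, -1)))*(c + 11873) = (-44049 + 10*1*(-14 + 181))*(-2850 + 11873) = (-44049 + 10*1*167)*9023 = (-44049 + 1670)*9023 = -42379*9023 = -382385717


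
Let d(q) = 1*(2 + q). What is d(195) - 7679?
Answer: -7482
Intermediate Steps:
d(q) = 2 + q
d(195) - 7679 = (2 + 195) - 7679 = 197 - 7679 = -7482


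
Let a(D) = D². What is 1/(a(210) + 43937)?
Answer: 1/88037 ≈ 1.1359e-5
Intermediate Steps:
1/(a(210) + 43937) = 1/(210² + 43937) = 1/(44100 + 43937) = 1/88037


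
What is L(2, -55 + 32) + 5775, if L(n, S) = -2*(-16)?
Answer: 5807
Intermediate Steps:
L(n, S) = 32
L(2, -55 + 32) + 5775 = 32 + 5775 = 5807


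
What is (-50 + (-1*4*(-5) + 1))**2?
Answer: 841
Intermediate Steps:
(-50 + (-1*4*(-5) + 1))**2 = (-50 + (-4*(-5) + 1))**2 = (-50 + (20 + 1))**2 = (-50 + 21)**2 = (-29)**2 = 841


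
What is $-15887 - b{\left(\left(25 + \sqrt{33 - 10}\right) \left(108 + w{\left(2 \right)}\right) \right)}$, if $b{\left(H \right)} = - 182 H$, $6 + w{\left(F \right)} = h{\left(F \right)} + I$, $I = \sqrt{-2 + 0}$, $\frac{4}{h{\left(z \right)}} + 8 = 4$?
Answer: $-15887 + 182 \left(25 + \sqrt{23}\right) \left(101 + i \sqrt{2}\right) \approx 5.3182 \cdot 10^{5} + 7669.1 i$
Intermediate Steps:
$h{\left(z \right)} = -1$ ($h{\left(z \right)} = \frac{4}{-8 + 4} = \frac{4}{-4} = 4 \left(- \frac{1}{4}\right) = -1$)
$I = i \sqrt{2}$ ($I = \sqrt{-2} = i \sqrt{2} \approx 1.4142 i$)
$w{\left(F \right)} = -7 + i \sqrt{2}$ ($w{\left(F \right)} = -6 - \left(1 - i \sqrt{2}\right) = -7 + i \sqrt{2}$)
$-15887 - b{\left(\left(25 + \sqrt{33 - 10}\right) \left(108 + w{\left(2 \right)}\right) \right)} = -15887 - - 182 \left(25 + \sqrt{33 - 10}\right) \left(108 - \left(7 - i \sqrt{2}\right)\right) = -15887 - - 182 \left(25 + \sqrt{23}\right) \left(101 + i \sqrt{2}\right) = -15887 + 182 \left(25 + \sqrt{23}\right) \left(101 + i \sqrt{2}\right)$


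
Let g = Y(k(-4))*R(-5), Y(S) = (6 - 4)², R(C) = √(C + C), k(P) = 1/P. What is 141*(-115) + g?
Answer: -16215 + 4*I*√10 ≈ -16215.0 + 12.649*I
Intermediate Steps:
k(P) = 1/P
R(C) = √2*√C (R(C) = √(2*C) = √2*√C)
Y(S) = 4 (Y(S) = 2² = 4)
g = 4*I*√10 (g = 4*(√2*√(-5)) = 4*(√2*(I*√5)) = 4*(I*√10) = 4*I*√10 ≈ 12.649*I)
141*(-115) + g = 141*(-115) + 4*I*√10 = -16215 + 4*I*√10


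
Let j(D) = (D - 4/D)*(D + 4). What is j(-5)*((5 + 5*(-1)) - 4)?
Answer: -84/5 ≈ -16.800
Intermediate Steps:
j(D) = (4 + D)*(D - 4/D) (j(D) = (D - 4/D)*(4 + D) = (4 + D)*(D - 4/D))
j(-5)*((5 + 5*(-1)) - 4) = (-4 + (-5)² - 16/(-5) + 4*(-5))*((5 + 5*(-1)) - 4) = (-4 + 25 - 16*(-⅕) - 20)*((5 - 5) - 4) = (-4 + 25 + 16/5 - 20)*(0 - 4) = (21/5)*(-4) = -84/5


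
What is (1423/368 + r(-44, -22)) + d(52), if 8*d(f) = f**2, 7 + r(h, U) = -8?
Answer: 120287/368 ≈ 326.87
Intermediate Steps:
r(h, U) = -15 (r(h, U) = -7 - 8 = -15)
d(f) = f**2/8
(1423/368 + r(-44, -22)) + d(52) = (1423/368 - 15) + (1/8)*52**2 = (1423*(1/368) - 15) + (1/8)*2704 = (1423/368 - 15) + 338 = -4097/368 + 338 = 120287/368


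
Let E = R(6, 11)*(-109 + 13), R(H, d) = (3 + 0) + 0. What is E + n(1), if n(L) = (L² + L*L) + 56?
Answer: -230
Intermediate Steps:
R(H, d) = 3 (R(H, d) = 3 + 0 = 3)
E = -288 (E = 3*(-109 + 13) = 3*(-96) = -288)
n(L) = 56 + 2*L² (n(L) = (L² + L²) + 56 = 2*L² + 56 = 56 + 2*L²)
E + n(1) = -288 + (56 + 2*1²) = -288 + (56 + 2*1) = -288 + (56 + 2) = -288 + 58 = -230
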